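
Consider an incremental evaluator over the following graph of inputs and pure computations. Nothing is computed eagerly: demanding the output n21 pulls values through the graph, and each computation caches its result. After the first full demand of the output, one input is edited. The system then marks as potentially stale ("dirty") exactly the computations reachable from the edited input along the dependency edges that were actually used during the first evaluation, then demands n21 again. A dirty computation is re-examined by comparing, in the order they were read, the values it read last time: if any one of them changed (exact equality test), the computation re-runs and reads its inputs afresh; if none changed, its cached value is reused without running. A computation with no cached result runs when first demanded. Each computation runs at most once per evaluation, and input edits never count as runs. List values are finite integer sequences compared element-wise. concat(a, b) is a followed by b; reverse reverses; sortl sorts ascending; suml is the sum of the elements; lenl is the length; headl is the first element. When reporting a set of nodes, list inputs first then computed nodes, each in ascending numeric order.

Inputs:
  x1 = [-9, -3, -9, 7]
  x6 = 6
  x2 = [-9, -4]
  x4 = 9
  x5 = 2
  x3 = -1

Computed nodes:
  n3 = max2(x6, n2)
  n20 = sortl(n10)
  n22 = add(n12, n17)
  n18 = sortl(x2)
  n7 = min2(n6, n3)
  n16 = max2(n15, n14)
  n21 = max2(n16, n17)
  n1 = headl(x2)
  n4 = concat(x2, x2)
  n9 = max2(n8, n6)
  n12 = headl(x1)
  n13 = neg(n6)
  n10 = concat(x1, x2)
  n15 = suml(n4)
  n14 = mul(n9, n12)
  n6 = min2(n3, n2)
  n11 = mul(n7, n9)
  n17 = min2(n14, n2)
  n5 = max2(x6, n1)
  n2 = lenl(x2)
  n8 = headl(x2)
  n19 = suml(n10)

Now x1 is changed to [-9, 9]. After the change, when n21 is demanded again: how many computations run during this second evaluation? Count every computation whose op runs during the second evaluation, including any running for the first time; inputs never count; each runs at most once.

Run set: n12 (1 run).
The important point: n12 recomputes to an identical value, and the output ends up unchanged.

Initial pass — values computed on the first demand:
  n2 = lenl([-9, -4]) = 2
  n3 = max2(6, 2) = 6
  n4 = concat([-9, -4], [-9, -4]) = [-9, -4, -9, -4]
  n6 = min2(6, 2) = 2
  n8 = headl([-9, -4]) = -9
  n9 = max2(-9, 2) = 2
  n12 = headl([-9, -3, -9, 7]) = -9
  n14 = mul(2, -9) = -18
  n15 = suml([-9, -4, -9, -4]) = -26
  n16 = max2(-26, -18) = -18
  n17 = min2(-18, 2) = -18
  n21 = max2(-18, -18) = -18

Second demand — change propagation:
  n12: re-runs because x1 [-9, -3, -9, 7]->[-9, 9]; new result -9 (unchanged).
  n14: re-examined; everything it read last time is the same (n9 unchanged, n12 unchanged) — cache -18 kept, no run.
  n16: re-examined; everything it read last time is the same (n15 unchanged, n14 unchanged) — cache -18 kept, no run.
  n17: re-examined; everything it read last time is the same (n14 unchanged, n2 unchanged) — cache -18 kept, no run.
  n21: re-examined; everything it read last time is the same (n16 unchanged, n17 unchanged) — cache -18 kept, no run.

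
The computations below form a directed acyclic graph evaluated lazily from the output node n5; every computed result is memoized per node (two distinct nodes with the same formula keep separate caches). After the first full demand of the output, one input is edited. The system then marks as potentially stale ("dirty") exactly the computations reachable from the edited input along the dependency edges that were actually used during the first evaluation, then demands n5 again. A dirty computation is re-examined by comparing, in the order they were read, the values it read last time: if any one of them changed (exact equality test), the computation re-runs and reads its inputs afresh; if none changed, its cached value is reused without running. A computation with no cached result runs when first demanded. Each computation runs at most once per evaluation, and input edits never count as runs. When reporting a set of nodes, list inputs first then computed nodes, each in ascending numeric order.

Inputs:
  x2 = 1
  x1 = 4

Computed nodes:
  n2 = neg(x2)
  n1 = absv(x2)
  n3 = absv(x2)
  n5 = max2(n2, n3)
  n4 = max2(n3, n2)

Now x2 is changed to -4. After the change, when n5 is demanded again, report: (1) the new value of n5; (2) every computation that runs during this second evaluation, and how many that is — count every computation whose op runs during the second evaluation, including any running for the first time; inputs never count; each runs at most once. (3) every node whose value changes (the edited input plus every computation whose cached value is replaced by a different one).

First demand of the output computes:
  n2 = neg(1) = -1
  n3 = absv(1) = 1
  n5 = max2(-1, 1) = 1

After the edit, cleaning proceeds:
  n2: a read changed (x2 1->-4) — executes, giving 4.
  n3: a read changed (x2 1->-4) — executes, giving 4.
  n5: a read changed (n2 -1->4; n3 1->4) — executes, giving 4.

Demanding n5 again yields 4.
3 computations run: n2, n3, n5.
The nodes whose values change: x2, n2, n3, n5.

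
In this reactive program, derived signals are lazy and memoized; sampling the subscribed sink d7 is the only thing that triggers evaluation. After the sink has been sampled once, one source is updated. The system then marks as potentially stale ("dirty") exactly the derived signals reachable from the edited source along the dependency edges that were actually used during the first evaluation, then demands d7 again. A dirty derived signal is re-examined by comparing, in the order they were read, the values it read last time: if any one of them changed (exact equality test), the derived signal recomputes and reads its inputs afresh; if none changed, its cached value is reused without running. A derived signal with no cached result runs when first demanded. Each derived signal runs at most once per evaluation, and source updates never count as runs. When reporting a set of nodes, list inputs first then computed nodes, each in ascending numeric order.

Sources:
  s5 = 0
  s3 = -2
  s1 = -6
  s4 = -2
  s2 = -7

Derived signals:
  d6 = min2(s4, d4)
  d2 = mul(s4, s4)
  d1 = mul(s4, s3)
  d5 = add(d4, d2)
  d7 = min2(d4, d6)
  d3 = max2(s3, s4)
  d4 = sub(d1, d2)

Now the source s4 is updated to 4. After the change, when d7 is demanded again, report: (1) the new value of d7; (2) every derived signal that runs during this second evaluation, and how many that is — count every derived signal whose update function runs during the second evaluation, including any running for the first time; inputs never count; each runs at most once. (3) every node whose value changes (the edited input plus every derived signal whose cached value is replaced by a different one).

First demand of the output computes:
  d1 = mul(-2, -2) = 4
  d2 = mul(-2, -2) = 4
  d4 = sub(4, 4) = 0
  d6 = min2(-2, 0) = -2
  d7 = min2(0, -2) = -2

After the edit, cleaning proceeds:
  d1: a read changed (s4 -2->4) — executes, giving -8.
  d2: a read changed (s4 -2->4; s4 -2->4) — executes, giving 16.
  d4: a read changed (d1 4->-8; d2 4->16) — executes, giving -24.
  d6: a read changed (s4 -2->4; d4 0->-24) — executes, giving -24.
  d7: a read changed (d4 0->-24; d6 -2->-24) — executes, giving -24.

Demanding d7 again yields -24.
5 derived signals run: d1, d2, d4, d6, d7.
The nodes whose values change: s4, d1, d2, d4, d6, d7.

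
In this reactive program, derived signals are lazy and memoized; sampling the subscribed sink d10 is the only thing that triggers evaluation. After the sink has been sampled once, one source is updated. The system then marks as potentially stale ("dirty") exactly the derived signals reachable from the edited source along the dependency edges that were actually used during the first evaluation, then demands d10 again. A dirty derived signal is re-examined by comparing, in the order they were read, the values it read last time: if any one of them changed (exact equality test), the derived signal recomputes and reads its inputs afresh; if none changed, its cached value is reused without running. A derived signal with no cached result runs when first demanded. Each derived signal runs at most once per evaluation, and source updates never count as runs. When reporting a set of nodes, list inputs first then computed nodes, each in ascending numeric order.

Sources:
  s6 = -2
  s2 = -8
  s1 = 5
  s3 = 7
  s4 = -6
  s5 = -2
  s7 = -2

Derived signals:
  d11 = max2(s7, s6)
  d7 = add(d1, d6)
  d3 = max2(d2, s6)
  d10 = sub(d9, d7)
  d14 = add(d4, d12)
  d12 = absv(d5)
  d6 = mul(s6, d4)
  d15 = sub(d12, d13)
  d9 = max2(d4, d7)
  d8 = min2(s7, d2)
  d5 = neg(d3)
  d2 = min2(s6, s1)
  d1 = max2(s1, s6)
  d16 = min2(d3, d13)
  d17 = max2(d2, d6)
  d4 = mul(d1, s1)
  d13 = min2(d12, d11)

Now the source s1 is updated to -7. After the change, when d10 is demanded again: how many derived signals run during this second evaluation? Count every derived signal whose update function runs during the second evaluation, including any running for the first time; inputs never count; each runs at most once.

First demand of the output computes:
  d1 = max2(5, -2) = 5
  d4 = mul(5, 5) = 25
  d6 = mul(-2, 25) = -50
  d7 = add(5, -50) = -45
  d9 = max2(25, -45) = 25
  d10 = sub(25, -45) = 70

After the edit, cleaning proceeds:
  d1: a read changed (s1 5->-7) — executes, giving -2.
  d4: a read changed (d1 5->-2; s1 5->-7) — executes, giving 14.
  d6: a read changed (d4 25->14) — executes, giving -28.
  d7: a read changed (d1 5->-2; d6 -50->-28) — executes, giving -30.
  d9: a read changed (d4 25->14; d7 -45->-30) — executes, giving 14.
  d10: a read changed (d9 25->14; d7 -45->-30) — executes, giving 44.

6 derived signals run: d1, d4, d6, d7, d9, d10.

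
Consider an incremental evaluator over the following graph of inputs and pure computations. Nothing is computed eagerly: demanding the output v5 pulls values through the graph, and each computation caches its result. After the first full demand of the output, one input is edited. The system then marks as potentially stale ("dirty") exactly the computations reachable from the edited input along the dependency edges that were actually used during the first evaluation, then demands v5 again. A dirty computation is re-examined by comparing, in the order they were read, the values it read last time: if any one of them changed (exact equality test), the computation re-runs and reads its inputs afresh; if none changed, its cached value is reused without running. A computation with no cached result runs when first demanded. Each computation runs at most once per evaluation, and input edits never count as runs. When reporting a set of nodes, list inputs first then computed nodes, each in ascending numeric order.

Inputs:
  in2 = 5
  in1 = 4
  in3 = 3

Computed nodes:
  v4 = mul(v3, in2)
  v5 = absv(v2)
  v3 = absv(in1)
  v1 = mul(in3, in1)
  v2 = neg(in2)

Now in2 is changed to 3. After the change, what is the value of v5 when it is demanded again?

Initial pass — values computed on the first demand:
  v2 = neg(5) = -5
  v5 = absv(-5) = 5

Second demand — change propagation:
  v2: re-runs because in2 5->3; new result -3.
  v5: re-runs because v2 -5->-3; new result 3.

v5 now evaluates to 3.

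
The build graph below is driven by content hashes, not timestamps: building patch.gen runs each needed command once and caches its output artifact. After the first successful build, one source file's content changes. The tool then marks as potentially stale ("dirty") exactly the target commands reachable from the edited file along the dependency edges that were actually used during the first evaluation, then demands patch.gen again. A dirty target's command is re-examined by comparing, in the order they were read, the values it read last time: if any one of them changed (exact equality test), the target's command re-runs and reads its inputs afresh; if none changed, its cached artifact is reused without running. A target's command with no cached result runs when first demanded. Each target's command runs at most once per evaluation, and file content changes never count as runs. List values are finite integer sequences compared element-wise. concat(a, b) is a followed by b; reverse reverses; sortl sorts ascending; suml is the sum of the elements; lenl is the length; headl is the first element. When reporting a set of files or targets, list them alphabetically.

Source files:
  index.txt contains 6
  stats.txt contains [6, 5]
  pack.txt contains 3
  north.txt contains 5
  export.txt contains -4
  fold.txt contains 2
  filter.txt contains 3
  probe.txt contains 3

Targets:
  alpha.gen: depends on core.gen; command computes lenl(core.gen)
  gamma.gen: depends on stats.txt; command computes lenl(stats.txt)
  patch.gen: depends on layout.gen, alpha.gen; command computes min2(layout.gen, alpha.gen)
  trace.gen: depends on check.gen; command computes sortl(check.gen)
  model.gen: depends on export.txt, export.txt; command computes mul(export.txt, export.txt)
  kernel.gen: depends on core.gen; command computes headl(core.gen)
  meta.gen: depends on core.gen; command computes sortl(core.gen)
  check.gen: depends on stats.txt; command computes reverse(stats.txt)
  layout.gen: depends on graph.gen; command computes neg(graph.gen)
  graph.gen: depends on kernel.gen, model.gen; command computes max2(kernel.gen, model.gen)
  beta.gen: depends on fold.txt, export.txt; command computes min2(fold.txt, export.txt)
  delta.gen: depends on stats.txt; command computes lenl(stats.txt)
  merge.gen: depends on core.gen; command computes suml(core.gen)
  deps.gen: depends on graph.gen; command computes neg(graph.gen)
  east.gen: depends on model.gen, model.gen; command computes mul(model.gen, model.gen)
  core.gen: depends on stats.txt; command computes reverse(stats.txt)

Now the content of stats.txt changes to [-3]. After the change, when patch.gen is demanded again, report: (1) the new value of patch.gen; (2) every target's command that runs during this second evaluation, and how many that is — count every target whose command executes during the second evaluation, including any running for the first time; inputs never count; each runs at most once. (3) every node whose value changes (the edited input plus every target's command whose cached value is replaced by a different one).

patch.gen now evaluates to -16.
Run set: alpha.gen, core.gen, graph.gen, kernel.gen, patch.gen (5 run).
Changed values: alpha.gen, core.gen, kernel.gen, stats.txt.
The important point: at layout.gen every value read last time is unchanged, so the dirty flag clears without a run.

Initial pass — values computed on the first demand:
  core.gen = reverse([6, 5]) = [5, 6]
  alpha.gen = lenl([5, 6]) = 2
  kernel.gen = headl([5, 6]) = 5
  model.gen = mul(-4, -4) = 16
  graph.gen = max2(5, 16) = 16
  layout.gen = neg(16) = -16
  patch.gen = min2(-16, 2) = -16

Second demand — change propagation:
  core.gen: re-runs because stats.txt [6, 5]->[-3]; new result [-3].
  alpha.gen: re-runs because core.gen [5, 6]->[-3]; new result 1.
  kernel.gen: re-runs because core.gen [5, 6]->[-3]; new result -3.
  graph.gen: re-runs because kernel.gen 5->-3; new result 16 (unchanged).
  layout.gen: re-examined; everything it read last time is the same (graph.gen unchanged) — cache -16 kept, no run.
  patch.gen: re-runs because alpha.gen 2->1; new result -16 (unchanged).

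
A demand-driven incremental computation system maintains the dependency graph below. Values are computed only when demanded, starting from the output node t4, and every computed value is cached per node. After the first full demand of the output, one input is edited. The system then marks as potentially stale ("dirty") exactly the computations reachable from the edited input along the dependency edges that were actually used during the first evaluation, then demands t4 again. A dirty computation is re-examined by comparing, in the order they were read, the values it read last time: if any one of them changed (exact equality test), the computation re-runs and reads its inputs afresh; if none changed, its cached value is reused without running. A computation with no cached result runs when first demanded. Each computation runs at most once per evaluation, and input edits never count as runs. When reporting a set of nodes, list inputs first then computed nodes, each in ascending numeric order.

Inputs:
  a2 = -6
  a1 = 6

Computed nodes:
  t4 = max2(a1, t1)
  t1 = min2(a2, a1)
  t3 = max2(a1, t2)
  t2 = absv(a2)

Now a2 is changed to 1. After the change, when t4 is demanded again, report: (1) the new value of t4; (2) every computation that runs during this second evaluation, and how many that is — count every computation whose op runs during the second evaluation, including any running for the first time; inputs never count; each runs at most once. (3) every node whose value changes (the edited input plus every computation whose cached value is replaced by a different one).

New value of t4: 6.
Computations that run: t1, t4 — 2 in total.
Values that change: a2, t1.

First evaluation (everything demanded from the output):
  t1 = min2(-6, 6) = -6
  t4 = max2(6, -6) = 6

Propagation after the edit:
  t1: runs — a2 -6->1; result 1.
  t4: runs — t1 -6->1; result 6 (same value as before).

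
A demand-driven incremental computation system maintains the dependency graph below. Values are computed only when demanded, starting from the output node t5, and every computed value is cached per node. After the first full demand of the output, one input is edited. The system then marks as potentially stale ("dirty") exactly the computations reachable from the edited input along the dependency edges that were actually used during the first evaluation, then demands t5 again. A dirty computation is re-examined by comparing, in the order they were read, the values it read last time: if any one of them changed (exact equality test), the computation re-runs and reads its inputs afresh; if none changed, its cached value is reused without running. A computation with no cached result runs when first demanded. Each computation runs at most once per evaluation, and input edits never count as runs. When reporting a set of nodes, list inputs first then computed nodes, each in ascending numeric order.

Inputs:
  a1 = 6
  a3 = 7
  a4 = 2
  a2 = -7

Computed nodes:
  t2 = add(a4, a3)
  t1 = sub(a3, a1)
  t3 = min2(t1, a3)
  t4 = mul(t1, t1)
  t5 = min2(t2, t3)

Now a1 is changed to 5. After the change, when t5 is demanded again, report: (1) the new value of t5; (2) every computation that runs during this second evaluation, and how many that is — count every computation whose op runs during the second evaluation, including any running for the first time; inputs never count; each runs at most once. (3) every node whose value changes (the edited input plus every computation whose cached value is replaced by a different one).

First evaluation (everything demanded from the output):
  t1 = sub(7, 6) = 1
  t2 = add(2, 7) = 9
  t3 = min2(1, 7) = 1
  t5 = min2(9, 1) = 1

Propagation after the edit:
  t1: runs — a1 6->5; result 2.
  t3: runs — t1 1->2; result 2.
  t5: runs — t3 1->2; result 2.

New value of t5: 2.
Computations that run: t1, t3, t5 — 3 in total.
Values that change: a1, t1, t3, t5.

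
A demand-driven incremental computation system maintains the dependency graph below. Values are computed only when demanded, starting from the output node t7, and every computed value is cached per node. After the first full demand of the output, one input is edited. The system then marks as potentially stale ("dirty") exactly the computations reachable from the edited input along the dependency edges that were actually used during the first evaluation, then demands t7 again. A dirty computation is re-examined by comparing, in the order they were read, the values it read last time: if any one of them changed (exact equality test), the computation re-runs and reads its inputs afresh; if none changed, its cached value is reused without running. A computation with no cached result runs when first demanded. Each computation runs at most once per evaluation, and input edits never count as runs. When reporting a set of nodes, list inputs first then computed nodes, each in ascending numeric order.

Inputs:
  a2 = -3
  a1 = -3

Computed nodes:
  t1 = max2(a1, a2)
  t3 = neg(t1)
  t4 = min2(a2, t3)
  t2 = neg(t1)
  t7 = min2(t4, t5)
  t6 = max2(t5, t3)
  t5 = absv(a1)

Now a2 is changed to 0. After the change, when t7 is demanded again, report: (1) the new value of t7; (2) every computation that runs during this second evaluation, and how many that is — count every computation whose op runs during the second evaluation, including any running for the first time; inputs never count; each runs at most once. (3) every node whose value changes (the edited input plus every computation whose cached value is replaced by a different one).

New value of t7: 0.
Computations that run: t1, t3, t4, t7 — 4 in total.
Values that change: a2, t1, t3, t4, t7.

First evaluation (everything demanded from the output):
  t1 = max2(-3, -3) = -3
  t3 = neg(-3) = 3
  t4 = min2(-3, 3) = -3
  t5 = absv(-3) = 3
  t7 = min2(-3, 3) = -3

Propagation after the edit:
  t1: runs — a2 -3->0; result 0.
  t3: runs — t1 -3->0; result 0.
  t4: runs — a2 -3->0; t3 3->0; result 0.
  t7: runs — t4 -3->0; result 0.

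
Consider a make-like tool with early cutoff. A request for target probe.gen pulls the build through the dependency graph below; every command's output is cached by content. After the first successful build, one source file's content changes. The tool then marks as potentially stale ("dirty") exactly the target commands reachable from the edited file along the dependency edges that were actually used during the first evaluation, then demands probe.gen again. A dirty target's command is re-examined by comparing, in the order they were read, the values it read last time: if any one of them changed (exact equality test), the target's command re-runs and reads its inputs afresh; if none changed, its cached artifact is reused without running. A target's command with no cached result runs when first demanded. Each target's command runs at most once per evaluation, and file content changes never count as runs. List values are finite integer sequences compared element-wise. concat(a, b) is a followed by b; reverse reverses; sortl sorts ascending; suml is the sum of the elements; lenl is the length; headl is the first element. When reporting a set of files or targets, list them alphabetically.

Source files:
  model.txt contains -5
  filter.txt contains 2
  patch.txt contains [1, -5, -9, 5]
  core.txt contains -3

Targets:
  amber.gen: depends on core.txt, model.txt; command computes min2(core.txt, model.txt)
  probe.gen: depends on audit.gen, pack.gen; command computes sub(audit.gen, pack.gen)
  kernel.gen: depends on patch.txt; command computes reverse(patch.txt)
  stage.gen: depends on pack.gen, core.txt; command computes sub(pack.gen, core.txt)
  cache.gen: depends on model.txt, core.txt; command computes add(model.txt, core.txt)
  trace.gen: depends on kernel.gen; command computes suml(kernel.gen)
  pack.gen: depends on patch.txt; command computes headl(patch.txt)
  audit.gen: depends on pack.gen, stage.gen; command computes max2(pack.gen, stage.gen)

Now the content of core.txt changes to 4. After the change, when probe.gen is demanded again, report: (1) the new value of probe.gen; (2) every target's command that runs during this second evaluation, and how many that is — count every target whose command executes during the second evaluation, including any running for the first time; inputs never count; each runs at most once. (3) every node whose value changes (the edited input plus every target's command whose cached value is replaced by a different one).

First demand of the output computes:
  pack.gen = headl([1, -5, -9, 5]) = 1
  stage.gen = sub(1, -3) = 4
  audit.gen = max2(1, 4) = 4
  probe.gen = sub(4, 1) = 3

After the edit, cleaning proceeds:
  stage.gen: a read changed (core.txt -3->4) — executes, giving -3.
  audit.gen: a read changed (stage.gen 4->-3) — executes, giving 1.
  probe.gen: a read changed (audit.gen 4->1) — executes, giving 0.

Demanding probe.gen again yields 0.
3 target commands run: audit.gen, probe.gen, stage.gen.
The nodes whose values change: audit.gen, core.txt, probe.gen, stage.gen.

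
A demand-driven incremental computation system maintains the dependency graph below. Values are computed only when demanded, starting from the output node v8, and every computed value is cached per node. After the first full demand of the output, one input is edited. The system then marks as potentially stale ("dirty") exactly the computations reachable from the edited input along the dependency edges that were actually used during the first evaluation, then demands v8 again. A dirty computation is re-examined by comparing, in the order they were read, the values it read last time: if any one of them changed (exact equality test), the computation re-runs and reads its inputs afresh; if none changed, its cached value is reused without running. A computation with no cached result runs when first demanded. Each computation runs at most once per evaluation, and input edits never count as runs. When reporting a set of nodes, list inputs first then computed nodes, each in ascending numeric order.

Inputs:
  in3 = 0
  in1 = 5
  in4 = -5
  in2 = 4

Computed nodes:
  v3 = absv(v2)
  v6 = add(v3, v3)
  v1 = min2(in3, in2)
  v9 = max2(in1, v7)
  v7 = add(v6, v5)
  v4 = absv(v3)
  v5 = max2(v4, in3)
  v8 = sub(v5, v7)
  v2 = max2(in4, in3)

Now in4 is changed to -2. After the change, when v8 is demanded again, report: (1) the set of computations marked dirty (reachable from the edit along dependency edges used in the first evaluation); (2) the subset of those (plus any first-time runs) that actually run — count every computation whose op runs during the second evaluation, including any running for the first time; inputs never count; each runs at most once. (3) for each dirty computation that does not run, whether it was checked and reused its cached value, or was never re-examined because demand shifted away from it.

First evaluation (everything demanded from the output):
  v2 = max2(-5, 0) = 0
  v3 = absv(0) = 0
  v4 = absv(0) = 0
  v5 = max2(0, 0) = 0
  v6 = add(0, 0) = 0
  v7 = add(0, 0) = 0
  v8 = sub(0, 0) = 0

Propagation after the edit:
  v2: runs — in4 -5->-2; result 0 (same value as before).
  v3: checked — values it read are unchanged (v2 unchanged); reused cached 0 without running.
  v4: checked — values it read are unchanged (v3 unchanged); reused cached 0 without running.
  v5: checked — values it read are unchanged (v4 unchanged, in3 unchanged); reused cached 0 without running.
  v6: checked — values it read are unchanged (v3 unchanged, v3 unchanged); reused cached 0 without running.
  v7: checked — values it read are unchanged (v6 unchanged, v5 unchanged); reused cached 0 without running.
  v8: checked — values it read are unchanged (v5 unchanged, v7 unchanged); reused cached 0 without running.

Key observation: the change is absorbed at v2 — it re-runs but produces the same value, and the output's value is unchanged.

Marked dirty: v2, v3, v4, v5, v6, v7, v8.
Computations that run: v2 — 1 in total.
Checked but reused from cache: v3, v4, v5, v6, v7, v8.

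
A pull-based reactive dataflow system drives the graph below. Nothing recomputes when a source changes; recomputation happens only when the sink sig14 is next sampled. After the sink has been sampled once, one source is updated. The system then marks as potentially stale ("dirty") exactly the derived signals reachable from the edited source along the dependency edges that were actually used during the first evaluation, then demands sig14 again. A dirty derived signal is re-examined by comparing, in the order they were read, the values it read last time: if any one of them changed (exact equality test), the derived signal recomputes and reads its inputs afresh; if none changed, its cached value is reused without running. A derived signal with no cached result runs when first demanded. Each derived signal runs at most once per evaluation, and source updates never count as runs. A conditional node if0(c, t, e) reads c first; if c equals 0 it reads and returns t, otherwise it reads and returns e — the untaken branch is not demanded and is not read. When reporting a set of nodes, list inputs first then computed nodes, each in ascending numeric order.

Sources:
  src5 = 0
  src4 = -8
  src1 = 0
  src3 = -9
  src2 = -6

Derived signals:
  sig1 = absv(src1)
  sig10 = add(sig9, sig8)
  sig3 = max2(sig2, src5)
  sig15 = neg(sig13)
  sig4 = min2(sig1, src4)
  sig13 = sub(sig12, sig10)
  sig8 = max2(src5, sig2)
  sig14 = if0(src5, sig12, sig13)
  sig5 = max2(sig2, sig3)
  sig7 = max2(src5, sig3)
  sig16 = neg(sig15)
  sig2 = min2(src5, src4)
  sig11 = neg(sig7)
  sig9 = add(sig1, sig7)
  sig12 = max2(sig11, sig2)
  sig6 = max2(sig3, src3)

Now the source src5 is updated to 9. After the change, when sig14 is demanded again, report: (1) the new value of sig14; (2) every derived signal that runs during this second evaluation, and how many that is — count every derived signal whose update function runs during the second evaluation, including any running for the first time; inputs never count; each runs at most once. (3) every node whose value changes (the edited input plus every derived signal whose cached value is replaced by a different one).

New value of sig14: -26.
Derived signals that run: sig1, sig2, sig3, sig7, sig8, sig9, sig10, sig11, sig12, sig13, sig14 — 11 in total.
Values that change: src5, sig3, sig7, sig11, sig12, sig14.
Key observation: a condition flipped, so demand reaches new nodes — sig1, sig8, sig9, sig10, sig13 run for the first time.

First evaluation (everything demanded from the output):
  sig2 = min2(0, -8) = -8
  sig3 = max2(-8, 0) = 0
  sig7 = max2(0, 0) = 0
  sig11 = neg(0) = 0
  sig12 = max2(0, -8) = 0
  sig14 = if0(src5=0 -> then branch sig12) = 0

Propagation after the edit:
  sig1: demanded for the first time — runs, produces 0.
  sig2: runs — src5 0->9; result -8 (same value as before).
  sig3: runs — src5 0->9; result 9.
  sig7: runs — src5 0->9; sig3 0->9; result 9.
  sig8: demanded for the first time — runs, produces 9.
  sig9: demanded for the first time — runs, produces 9.
  sig10: demanded for the first time — runs, produces 18.
  sig11: runs — sig7 0->9; result -9.
  sig12: runs — sig11 0->-9; result -8.
  sig13: demanded for the first time — runs, produces -26.
  sig14: runs — src5 0->9; sig12 0->-8; result -26.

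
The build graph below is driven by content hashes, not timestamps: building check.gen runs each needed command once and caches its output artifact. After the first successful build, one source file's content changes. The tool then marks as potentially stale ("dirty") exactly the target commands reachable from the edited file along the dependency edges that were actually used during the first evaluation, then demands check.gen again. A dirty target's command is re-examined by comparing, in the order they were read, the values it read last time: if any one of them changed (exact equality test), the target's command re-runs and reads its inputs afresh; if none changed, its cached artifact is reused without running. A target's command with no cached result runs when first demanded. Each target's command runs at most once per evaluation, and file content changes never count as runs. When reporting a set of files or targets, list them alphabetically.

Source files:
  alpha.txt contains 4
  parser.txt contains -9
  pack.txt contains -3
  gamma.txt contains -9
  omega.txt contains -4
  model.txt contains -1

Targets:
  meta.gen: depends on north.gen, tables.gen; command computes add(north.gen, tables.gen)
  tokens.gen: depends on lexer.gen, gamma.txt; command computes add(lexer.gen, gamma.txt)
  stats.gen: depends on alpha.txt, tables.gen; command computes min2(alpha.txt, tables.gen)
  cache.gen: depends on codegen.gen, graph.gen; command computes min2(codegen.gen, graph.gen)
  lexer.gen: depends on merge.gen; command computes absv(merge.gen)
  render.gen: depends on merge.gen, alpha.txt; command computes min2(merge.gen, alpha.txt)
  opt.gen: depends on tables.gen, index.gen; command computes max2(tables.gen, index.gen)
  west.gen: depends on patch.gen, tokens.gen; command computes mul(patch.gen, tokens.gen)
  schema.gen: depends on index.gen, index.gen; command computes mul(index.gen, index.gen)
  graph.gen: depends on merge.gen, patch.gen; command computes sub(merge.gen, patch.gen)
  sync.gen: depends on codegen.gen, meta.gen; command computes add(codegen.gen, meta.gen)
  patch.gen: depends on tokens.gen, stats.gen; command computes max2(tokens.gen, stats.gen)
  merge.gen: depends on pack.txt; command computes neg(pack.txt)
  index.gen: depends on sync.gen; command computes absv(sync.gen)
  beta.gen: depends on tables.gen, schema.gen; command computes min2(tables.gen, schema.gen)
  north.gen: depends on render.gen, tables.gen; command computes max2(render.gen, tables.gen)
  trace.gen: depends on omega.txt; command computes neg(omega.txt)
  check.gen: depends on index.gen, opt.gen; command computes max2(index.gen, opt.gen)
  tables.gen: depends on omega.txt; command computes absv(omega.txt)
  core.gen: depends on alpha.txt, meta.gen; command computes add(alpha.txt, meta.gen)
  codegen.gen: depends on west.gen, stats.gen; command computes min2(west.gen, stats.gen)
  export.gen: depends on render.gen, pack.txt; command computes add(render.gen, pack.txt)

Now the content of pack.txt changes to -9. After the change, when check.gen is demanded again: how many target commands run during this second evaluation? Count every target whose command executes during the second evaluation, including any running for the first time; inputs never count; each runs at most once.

Initial pass — values computed on the first demand:
  merge.gen = neg(-3) = 3
  lexer.gen = absv(3) = 3
  render.gen = min2(3, 4) = 3
  tables.gen = absv(-4) = 4
  north.gen = max2(3, 4) = 4
  meta.gen = add(4, 4) = 8
  stats.gen = min2(4, 4) = 4
  tokens.gen = add(3, -9) = -6
  patch.gen = max2(-6, 4) = 4
  west.gen = mul(4, -6) = -24
  codegen.gen = min2(-24, 4) = -24
  sync.gen = add(-24, 8) = -16
  index.gen = absv(-16) = 16
  opt.gen = max2(4, 16) = 16
  check.gen = max2(16, 16) = 16

Second demand — change propagation:
  merge.gen: re-runs because pack.txt -3->-9; new result 9.
  lexer.gen: re-runs because merge.gen 3->9; new result 9.
  render.gen: re-runs because merge.gen 3->9; new result 4.
  north.gen: re-runs because render.gen 3->4; new result 4 (unchanged).
  meta.gen: re-examined; everything it read last time is the same (north.gen unchanged, tables.gen unchanged) — cache 8 kept, no run.
  tokens.gen: re-runs because lexer.gen 3->9; new result 0.
  patch.gen: re-runs because tokens.gen -6->0; new result 4 (unchanged).
  west.gen: re-runs because tokens.gen -6->0; new result 0.
  codegen.gen: re-runs because west.gen -24->0; new result 0.
  sync.gen: re-runs because codegen.gen -24->0; new result 8.
  index.gen: re-runs because sync.gen -16->8; new result 8.
  opt.gen: re-runs because index.gen 16->8; new result 8.
  check.gen: re-runs because index.gen 16->8; opt.gen 16->8; new result 8.

The important point: at meta.gen every value read last time is unchanged, so the dirty flag clears without a run.

Run set: check.gen, codegen.gen, index.gen, lexer.gen, merge.gen, north.gen, opt.gen, patch.gen, render.gen, sync.gen, tokens.gen, west.gen (12 run).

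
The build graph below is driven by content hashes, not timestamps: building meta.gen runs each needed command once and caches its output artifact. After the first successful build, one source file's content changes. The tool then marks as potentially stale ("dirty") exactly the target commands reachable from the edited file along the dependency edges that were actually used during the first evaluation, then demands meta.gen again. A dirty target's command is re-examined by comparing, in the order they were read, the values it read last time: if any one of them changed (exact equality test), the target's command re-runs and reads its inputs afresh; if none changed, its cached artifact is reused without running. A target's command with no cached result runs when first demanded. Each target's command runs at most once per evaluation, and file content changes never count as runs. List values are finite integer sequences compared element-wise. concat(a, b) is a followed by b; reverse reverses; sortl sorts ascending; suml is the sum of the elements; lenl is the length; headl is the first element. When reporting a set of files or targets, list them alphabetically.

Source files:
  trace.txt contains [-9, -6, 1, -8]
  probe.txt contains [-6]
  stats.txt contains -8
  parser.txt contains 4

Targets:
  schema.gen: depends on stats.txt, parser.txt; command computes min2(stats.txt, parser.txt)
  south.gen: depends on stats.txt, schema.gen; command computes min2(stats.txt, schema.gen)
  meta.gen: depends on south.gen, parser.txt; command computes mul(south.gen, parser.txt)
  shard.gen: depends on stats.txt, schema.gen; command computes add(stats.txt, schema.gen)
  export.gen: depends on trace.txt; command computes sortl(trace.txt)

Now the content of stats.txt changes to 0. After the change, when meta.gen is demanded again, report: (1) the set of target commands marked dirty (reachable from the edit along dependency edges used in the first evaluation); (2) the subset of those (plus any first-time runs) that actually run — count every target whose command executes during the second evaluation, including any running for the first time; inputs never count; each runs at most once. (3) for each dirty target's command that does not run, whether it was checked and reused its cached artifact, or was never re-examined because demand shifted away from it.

Initial pass — values computed on the first demand:
  schema.gen = min2(-8, 4) = -8
  south.gen = min2(-8, -8) = -8
  meta.gen = mul(-8, 4) = -32

Second demand — change propagation:
  schema.gen: re-runs because stats.txt -8->0; new result 0.
  south.gen: re-runs because stats.txt -8->0; schema.gen -8->0; new result 0.
  meta.gen: re-runs because south.gen -8->0; new result 0.

Dirty set: meta.gen, schema.gen, south.gen.
Run set: meta.gen, schema.gen, south.gen (3 run).
All dirty target commands ended up running.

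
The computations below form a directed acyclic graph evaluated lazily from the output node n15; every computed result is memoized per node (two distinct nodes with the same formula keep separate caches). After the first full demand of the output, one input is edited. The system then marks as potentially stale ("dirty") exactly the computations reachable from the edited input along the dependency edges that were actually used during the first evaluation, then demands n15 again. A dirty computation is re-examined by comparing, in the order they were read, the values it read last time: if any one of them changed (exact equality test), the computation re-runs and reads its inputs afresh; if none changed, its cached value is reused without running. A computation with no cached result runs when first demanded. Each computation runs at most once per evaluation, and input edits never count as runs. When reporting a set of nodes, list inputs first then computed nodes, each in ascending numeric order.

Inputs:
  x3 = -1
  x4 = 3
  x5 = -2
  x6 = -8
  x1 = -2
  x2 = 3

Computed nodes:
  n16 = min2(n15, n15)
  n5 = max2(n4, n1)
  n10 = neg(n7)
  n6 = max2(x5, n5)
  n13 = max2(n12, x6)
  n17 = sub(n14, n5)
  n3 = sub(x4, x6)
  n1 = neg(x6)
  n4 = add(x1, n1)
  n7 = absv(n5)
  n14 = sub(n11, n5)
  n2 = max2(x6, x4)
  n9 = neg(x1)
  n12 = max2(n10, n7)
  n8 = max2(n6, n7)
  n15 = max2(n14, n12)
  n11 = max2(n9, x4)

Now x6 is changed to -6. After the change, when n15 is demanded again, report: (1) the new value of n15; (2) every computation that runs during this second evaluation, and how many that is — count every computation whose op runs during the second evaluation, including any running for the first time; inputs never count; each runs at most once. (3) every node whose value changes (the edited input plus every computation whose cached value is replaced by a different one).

First demand of the output computes:
  n1 = neg(-8) = 8
  n4 = add(-2, 8) = 6
  n5 = max2(6, 8) = 8
  n7 = absv(8) = 8
  n9 = neg(-2) = 2
  n10 = neg(8) = -8
  n11 = max2(2, 3) = 3
  n12 = max2(-8, 8) = 8
  n14 = sub(3, 8) = -5
  n15 = max2(-5, 8) = 8

After the edit, cleaning proceeds:
  n1: a read changed (x6 -8->-6) — executes, giving 6.
  n4: a read changed (n1 8->6) — executes, giving 4.
  n5: a read changed (n4 6->4; n1 8->6) — executes, giving 6.
  n7: a read changed (n5 8->6) — executes, giving 6.
  n10: a read changed (n7 8->6) — executes, giving -6.
  n12: a read changed (n10 -8->-6; n7 8->6) — executes, giving 6.
  n14: a read changed (n5 8->6) — executes, giving -3.
  n15: a read changed (n14 -5->-3; n12 8->6) — executes, giving 6.

Demanding n15 again yields 6.
8 computations run: n1, n4, n5, n7, n10, n12, n14, n15.
The nodes whose values change: x6, n1, n4, n5, n7, n10, n12, n14, n15.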